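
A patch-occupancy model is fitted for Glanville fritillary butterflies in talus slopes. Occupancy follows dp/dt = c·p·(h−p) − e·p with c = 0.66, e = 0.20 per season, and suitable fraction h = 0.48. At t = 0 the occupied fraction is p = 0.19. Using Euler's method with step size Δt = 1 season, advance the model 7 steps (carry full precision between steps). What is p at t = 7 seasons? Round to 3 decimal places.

0.182

Update rule: p ← p + [c·p·(h−p) − e·p]·Δt with Δt = 1.
step 1: Δp = -0.00163, p = 0.18837
step 2: Δp = -0.00142, p = 0.18695
step 3: Δp = -0.00123, p = 0.18572
step 4: Δp = -0.00107, p = 0.18465
step 5: Δp = -0.00094, p = 0.18371
step 6: Δp = -0.00082, p = 0.18289
step 7: Δp = -0.00071, p = 0.18218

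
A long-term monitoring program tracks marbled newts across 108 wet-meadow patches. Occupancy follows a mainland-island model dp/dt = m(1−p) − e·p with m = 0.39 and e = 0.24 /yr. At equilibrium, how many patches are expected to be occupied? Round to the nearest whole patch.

67

p* = m/(m+e) = 0.39/0.6300 = 0.6190.
Expected occupied patches = N × p* = 108 × 0.6190 = 66.86 ≈ 67.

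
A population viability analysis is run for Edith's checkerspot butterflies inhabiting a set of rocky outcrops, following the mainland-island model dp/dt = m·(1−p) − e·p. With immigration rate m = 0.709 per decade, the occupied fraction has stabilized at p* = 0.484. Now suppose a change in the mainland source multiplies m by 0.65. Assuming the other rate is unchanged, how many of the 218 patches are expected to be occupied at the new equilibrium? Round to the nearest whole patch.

83

Balance m(1−p*) = e·p* gives e = m(1−p*)/p* = 0.709×0.51600/0.48400 = 0.75588.
New p* = m/(m+e) = 0.46085/(0.46085+0.75588) = 0.37876.
Expected occupied = 218 × 0.37876 = 82.57 ≈ 83.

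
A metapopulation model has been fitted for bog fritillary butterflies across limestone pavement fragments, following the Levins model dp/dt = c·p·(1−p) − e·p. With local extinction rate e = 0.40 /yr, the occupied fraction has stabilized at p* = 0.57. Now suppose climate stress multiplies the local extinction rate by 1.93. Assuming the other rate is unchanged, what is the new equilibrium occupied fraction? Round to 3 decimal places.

Balance c(1−p*) = e gives c = e/(1 − 0.57000) = 0.40/0.43000 = 0.93023.
New p* = 1 − e/c = 1 − 0.77200/0.93023 = 0.17010.

0.170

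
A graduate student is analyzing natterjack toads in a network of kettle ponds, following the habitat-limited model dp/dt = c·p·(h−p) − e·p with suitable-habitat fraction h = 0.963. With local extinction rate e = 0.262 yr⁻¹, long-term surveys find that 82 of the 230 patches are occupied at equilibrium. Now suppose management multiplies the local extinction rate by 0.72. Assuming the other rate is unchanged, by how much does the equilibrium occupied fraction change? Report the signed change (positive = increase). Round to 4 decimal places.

Observed p* = 82/230 = 0.35652.
Balance c(h−p*) = e gives c = e/(0.963 − 0.35652) = 0.262/0.60648 = 0.43200.
New p* = 0.963 − e/c = 0.963 − 0.18864/0.43200 = 0.52633.
Δp* = 0.52633 − 0.35652 = +0.16981.

0.1698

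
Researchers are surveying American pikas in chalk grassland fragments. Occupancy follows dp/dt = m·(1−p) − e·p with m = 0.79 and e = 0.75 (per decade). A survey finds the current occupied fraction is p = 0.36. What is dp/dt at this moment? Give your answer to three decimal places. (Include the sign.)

0.236

Colonization term: m·(1−p) = 0.79×0.6400 = 0.50560.
Extinction term: e·p = 0.27000.
dp/dt = 0.50560 − 0.27000 = 0.23560.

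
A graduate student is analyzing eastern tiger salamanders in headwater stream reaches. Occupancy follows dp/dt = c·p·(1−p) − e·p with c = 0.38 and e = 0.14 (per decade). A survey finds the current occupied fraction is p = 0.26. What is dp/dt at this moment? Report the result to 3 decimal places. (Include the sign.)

0.037

Colonization term: c·p·(1−p) = 0.38×0.26×0.7400 = 0.07311.
Extinction term: e·p = 0.03640.
dp/dt = 0.07311 − 0.03640 = 0.03671.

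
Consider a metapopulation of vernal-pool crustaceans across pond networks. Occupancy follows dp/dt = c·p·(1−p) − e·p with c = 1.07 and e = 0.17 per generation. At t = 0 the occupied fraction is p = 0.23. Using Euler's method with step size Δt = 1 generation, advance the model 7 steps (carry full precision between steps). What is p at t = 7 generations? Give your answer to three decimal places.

0.841

Update rule: p ← p + [c·p·(1−p) − e·p]·Δt with Δt = 1.
  1  |  dp/dt·Δt = +0.150397  |  p_1 = 0.380397
  2  |  dp/dt·Δt = +0.187526  |  p_2 = 0.567923
  3  |  dp/dt·Δt = +0.166017  |  p_3 = 0.733940
  4  |  dp/dt·Δt = +0.084171  |  p_4 = 0.818111
  5  |  dp/dt·Δt = +0.020143  |  p_5 = 0.838254
  6  |  dp/dt·Δt = +0.002572  |  p_6 = 0.840826
  7  |  dp/dt·Δt = +0.000266  |  p_7 = 0.841092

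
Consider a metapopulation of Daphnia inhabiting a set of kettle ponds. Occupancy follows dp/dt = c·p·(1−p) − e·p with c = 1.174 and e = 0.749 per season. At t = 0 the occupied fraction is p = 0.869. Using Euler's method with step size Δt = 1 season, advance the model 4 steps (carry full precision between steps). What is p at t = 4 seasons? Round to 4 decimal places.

0.3600

Update rule: p ← p + [c·p·(1−p) − e·p]·Δt with Δt = 1.
t = 1: p = 0.86900 + (-0.51723) = 0.35177
t = 2: p = 0.35177 + (+0.00423) = 0.35600
t = 3: p = 0.35600 + (+0.00251) = 0.35851
t = 4: p = 0.35851 + (+0.00147) = 0.35998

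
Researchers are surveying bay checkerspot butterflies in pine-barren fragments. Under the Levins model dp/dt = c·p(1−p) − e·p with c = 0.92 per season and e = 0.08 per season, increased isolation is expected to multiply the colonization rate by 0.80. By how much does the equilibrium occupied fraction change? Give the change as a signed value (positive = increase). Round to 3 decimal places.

-0.022

Before: p* = 1 − 0.08/0.92 = 0.9130.
After the change, c = 0.736, e = 0.08, so p* = 1 − 0.08/0.736 = 0.8913.
Δp* = 0.8913 − 0.9130 = -0.0217.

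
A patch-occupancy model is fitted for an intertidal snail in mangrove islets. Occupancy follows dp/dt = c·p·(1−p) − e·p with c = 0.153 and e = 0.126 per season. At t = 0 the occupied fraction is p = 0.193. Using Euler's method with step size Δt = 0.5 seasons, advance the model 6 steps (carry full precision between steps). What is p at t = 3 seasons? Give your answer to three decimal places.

0.192

Update rule: p ← p + [c·p·(1−p) − e·p]·Δt with Δt = 0.5.
  1  |  dp/dt·Δt = -0.000244  |  p_1 = 0.192756
  2  |  dp/dt·Δt = -0.000240  |  p_2 = 0.192516
  3  |  dp/dt·Δt = -0.000236  |  p_3 = 0.192280
  4  |  dp/dt·Δt = -0.000233  |  p_4 = 0.192047
  5  |  dp/dt·Δt = -0.000229  |  p_5 = 0.191818
  6  |  dp/dt·Δt = -0.000225  |  p_6 = 0.191593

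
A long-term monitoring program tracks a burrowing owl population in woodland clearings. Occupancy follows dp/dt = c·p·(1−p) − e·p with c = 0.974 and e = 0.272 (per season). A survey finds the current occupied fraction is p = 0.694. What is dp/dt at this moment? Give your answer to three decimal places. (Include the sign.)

0.018

Colonization term: c·p·(1−p) = 0.974×0.694×0.3060 = 0.20684.
Extinction term: e·p = 0.18877.
dp/dt = 0.20684 − 0.18877 = 0.01807.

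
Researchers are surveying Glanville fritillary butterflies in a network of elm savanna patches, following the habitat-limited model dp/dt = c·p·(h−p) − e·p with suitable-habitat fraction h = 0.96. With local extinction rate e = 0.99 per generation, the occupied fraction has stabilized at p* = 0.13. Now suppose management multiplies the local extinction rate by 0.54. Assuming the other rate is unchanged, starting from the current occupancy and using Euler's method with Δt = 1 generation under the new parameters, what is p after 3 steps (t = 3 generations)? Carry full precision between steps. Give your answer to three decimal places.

0.340

Balance c(h−p*) = e gives c = e/(0.96 − 0.13000) = 0.99/0.83000 = 1.19277.
Starting from p₀ = 0.13000; update p ← p + (dp/dt)·Δt with the new parameters.
  1  |  dp/dt·Δt = +0.059202  |  p_1 = 0.189202
  2  |  dp/dt·Δt = +0.072802  |  p_2 = 0.262004
  3  |  dp/dt·Δt = +0.078064  |  p_3 = 0.340068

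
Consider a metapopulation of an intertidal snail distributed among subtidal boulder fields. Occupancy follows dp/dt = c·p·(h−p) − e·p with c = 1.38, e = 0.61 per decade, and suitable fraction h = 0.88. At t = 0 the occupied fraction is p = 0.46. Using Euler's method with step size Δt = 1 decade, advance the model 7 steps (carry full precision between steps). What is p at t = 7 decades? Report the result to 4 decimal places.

0.4380

Update rule: p ← p + [c·p·(h−p) − e·p]·Δt with Δt = 1.
t = 1: p = 0.46000 + (-0.01398) = 0.44602
t = 2: p = 0.44602 + (-0.00495) = 0.44106
t = 3: p = 0.44106 + (-0.00188) = 0.43918
t = 4: p = 0.43918 + (-0.00073) = 0.43845
t = 5: p = 0.43845 + (-0.00029) = 0.43816
t = 6: p = 0.43816 + (-0.00011) = 0.43805
t = 7: p = 0.43805 + (-0.00005) = 0.43800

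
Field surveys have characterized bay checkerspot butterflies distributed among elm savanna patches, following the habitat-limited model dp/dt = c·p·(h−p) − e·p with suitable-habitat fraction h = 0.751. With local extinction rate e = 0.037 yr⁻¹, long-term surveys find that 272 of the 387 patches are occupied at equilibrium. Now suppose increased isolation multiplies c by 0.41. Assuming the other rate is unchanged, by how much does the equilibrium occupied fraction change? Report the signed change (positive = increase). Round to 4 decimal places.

Observed p* = 272/387 = 0.70284.
Balance c(h−p*) = e gives c = e/(0.751 − 0.70284) = 0.037/0.04816 = 0.76827.
New p* = 0.751 − e/c = 0.751 − 0.03700/0.31499 = 0.63354.
Δp* = 0.63354 − 0.70284 = -0.06930.

-0.0693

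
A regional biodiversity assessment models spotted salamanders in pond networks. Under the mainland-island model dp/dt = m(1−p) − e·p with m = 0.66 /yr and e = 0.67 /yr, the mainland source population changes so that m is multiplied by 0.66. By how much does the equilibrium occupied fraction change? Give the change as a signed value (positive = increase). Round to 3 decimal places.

-0.102

Before: p* = 0.66/(0.66+0.67) = 0.4962.
After: m = 0.4356, e = 0.67; p* = 0.4356/1.1056 = 0.3940.
Δp* = 0.3940 − 0.4962 = -0.1022.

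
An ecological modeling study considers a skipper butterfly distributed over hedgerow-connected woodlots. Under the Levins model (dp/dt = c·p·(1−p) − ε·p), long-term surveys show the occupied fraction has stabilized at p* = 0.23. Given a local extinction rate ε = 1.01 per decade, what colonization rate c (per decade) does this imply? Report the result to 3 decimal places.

At equilibrium c(1−p*) = ε, so c = ε/(1−p*).
c = 1.01/(1 − 0.23) = 1.01/0.7700 = 1.3117.

1.312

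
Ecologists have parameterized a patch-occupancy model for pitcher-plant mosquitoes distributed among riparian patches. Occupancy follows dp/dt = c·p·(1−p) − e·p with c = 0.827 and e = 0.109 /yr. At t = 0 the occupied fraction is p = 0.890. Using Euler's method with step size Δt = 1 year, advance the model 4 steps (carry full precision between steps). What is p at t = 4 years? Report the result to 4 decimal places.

Update rule: p ← p + [c·p·(1−p) − e·p]·Δt with Δt = 1.
t = 1: p = 0.89000 + (-0.01605) = 0.87395
t = 2: p = 0.87395 + (-0.00416) = 0.86979
t = 3: p = 0.86979 + (-0.00115) = 0.86865
t = 4: p = 0.86865 + (-0.00032) = 0.86832

0.8683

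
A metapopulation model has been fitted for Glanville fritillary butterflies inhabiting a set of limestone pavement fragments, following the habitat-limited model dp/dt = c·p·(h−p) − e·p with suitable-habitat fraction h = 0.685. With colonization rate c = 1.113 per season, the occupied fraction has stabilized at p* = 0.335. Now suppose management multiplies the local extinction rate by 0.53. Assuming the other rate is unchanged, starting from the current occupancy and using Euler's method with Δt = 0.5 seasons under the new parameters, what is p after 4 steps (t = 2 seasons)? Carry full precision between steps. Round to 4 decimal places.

0.4355

Balance c(h−p*) = e gives e = 1.113×(0.685 − 0.33500) = 0.38955.
Starting from p₀ = 0.33500; update p ← p + (dp/dt)·Δt with the new parameters.
p: 0.33500 → 0.36567  (Δp = +0.03067)
p: 0.36567 → 0.39290  (Δp = +0.02723)
p: 0.39290 → 0.41621  (Δp = +0.02331)
p: 0.41621 → 0.43550  (Δp = +0.01929)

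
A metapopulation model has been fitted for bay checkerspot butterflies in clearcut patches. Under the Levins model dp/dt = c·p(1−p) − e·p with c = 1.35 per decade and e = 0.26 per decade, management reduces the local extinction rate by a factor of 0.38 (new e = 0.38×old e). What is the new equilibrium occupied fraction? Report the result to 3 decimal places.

Before: p* = 1 − 0.26/1.35 = 0.8074.
After the change, c = 1.35, e = 0.0988, so p* = 1 − 0.0988/1.35 = 0.9268.

0.927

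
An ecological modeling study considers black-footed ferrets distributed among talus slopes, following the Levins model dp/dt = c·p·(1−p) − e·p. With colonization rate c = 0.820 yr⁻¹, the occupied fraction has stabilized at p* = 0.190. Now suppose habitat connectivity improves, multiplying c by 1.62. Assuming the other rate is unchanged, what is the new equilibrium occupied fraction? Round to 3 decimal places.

0.500

Balance c(1−p*) = e gives e = 0.820×(1 − 0.19000) = 0.66420.
New p* = 1 − e/c = 1 − 0.66420/1.32840 = 0.50000.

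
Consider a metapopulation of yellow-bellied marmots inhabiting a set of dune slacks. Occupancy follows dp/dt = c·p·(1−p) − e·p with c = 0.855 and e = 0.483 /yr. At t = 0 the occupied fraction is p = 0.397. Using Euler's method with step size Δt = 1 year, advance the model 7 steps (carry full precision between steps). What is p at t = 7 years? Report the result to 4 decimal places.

0.4334

Update rule: p ← p + [c·p·(1−p) − e·p]·Δt with Δt = 1.
  1  |  dp/dt·Δt = +0.012928  |  p_1 = 0.409928
  2  |  dp/dt·Δt = +0.008818  |  p_2 = 0.418746
  3  |  dp/dt·Δt = +0.005851  |  p_3 = 0.424597
  4  |  dp/dt·Δt = +0.003808  |  p_4 = 0.428405
  5  |  dp/dt·Δt = +0.002448  |  p_5 = 0.430853
  6  |  dp/dt·Δt = +0.001560  |  p_6 = 0.432413
  7  |  dp/dt·Δt = +0.000989  |  p_7 = 0.433402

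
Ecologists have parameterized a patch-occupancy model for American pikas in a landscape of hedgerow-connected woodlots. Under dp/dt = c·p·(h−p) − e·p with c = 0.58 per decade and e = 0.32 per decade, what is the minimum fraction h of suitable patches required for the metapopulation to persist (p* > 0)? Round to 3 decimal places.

p* = h − e/c is positive only when h > e/c.
h_min = e/c = 0.32/0.58 = 0.5517.

0.552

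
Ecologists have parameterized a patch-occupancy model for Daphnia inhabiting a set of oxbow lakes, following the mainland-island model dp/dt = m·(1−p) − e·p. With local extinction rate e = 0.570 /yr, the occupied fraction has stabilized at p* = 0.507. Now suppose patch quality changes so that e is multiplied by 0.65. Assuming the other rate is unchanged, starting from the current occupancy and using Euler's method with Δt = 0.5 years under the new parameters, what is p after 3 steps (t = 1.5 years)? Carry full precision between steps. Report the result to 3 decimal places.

0.598

Balance m(1−p*) = e·p* gives m = e·p*/(1−p*) = 0.570×0.50700/0.49300 = 0.58619.
Starting from p₀ = 0.50700; update p ← p + (dp/dt)·Δt with the new parameters.
step 1: Δp = +0.05057, p = 0.55757
step 2: Δp = +0.02638, p = 0.58396
step 3: Δp = +0.01376, p = 0.59772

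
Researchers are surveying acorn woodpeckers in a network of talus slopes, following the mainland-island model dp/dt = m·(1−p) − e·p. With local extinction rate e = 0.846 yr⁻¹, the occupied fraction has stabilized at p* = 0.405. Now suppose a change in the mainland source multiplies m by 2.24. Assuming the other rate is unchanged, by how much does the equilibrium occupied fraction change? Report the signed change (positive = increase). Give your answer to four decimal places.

Balance m(1−p*) = e·p* gives m = e·p*/(1−p*) = 0.846×0.40500/0.59500 = 0.57585.
New p* = m/(m+e) = 1.28990/(1.28990+0.84600) = 0.60391.
Δp* = 0.60391 − 0.40500 = +0.19891.

0.1989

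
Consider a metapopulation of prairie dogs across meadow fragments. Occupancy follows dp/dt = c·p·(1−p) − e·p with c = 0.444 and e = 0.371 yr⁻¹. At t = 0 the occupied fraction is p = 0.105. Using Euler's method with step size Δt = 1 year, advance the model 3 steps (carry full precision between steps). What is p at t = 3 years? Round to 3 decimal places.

Update rule: p ← p + [c·p·(1−p) − e·p]·Δt with Δt = 1.
t = 1: p = 0.10500 + (+0.00277) = 0.10777
t = 2: p = 0.10777 + (+0.00271) = 0.11048
t = 3: p = 0.11048 + (+0.00265) = 0.11313

0.113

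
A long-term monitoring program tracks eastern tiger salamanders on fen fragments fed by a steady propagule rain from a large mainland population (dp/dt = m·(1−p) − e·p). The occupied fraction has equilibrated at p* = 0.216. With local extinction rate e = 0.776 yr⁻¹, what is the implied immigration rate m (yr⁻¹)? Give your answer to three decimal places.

0.214

At equilibrium m(1−p*) = e·p*, so m = e·p*/(1−p*).
m = 0.776 × 0.216 / 0.7840 = 0.1676/0.7840 = 0.2138.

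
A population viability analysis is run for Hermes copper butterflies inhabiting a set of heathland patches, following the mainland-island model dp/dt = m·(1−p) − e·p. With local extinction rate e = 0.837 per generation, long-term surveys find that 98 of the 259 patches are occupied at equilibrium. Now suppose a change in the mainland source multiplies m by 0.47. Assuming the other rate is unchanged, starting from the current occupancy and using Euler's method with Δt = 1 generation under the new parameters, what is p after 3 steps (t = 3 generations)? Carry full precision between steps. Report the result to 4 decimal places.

0.2224

Observed p* = 98/259 = 0.37838.
Balance m(1−p*) = e·p* gives m = e·p*/(1−p*) = 0.837×0.37838/0.62162 = 0.50948.
Starting from p₀ = 0.37838; update p ← p + (dp/dt)·Δt with the new parameters.
p: 0.37838 → 0.21053  (Δp = -0.16785)
p: 0.21053 → 0.22336  (Δp = +0.01283)
p: 0.22336 → 0.22238  (Δp = -0.00098)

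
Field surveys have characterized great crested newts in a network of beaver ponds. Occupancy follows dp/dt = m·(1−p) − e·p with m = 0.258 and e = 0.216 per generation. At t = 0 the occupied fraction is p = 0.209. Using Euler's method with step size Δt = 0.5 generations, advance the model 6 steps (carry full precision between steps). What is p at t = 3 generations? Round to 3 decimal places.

0.478

Update rule: p ← p + [m·(1−p) − e·p]·Δt with Δt = 0.5.
p: 0.20900 → 0.28847  (Δp = +0.07947)
p: 0.28847 → 0.34910  (Δp = +0.06063)
p: 0.34910 → 0.39536  (Δp = +0.04626)
p: 0.39536 → 0.43066  (Δp = +0.03530)
p: 0.43066 → 0.45760  (Δp = +0.02693)
p: 0.45760 → 0.47815  (Δp = +0.02055)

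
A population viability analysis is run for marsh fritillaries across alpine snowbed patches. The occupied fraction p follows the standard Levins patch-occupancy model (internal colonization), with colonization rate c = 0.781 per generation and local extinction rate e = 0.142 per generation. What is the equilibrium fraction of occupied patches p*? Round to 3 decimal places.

0.818

Setting dp/dt = 0 and dividing through by p* gives c·(1−p*) = e.
So p* = 1 − e/c = 1 − 0.142/0.781 = 1 − 0.1818 = 0.8182.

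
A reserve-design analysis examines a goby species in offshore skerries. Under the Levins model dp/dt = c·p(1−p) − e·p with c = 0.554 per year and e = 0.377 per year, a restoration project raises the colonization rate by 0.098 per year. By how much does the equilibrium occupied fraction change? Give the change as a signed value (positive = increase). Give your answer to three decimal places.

Before: p* = 1 − 0.377/0.554 = 0.3195.
After the change, c = 0.652, e = 0.377, so p* = 1 − 0.377/0.652 = 0.4218.
Δp* = 0.4218 − 0.3195 = +0.1023.

0.102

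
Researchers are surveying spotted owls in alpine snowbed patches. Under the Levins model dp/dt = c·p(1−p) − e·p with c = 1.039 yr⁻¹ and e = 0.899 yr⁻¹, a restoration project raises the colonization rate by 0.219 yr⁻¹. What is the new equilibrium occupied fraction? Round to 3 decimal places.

Before: p* = 1 − 0.899/1.039 = 0.1347.
After the change, c = 1.258, e = 0.899, so p* = 1 − 0.899/1.258 = 0.2854.

0.285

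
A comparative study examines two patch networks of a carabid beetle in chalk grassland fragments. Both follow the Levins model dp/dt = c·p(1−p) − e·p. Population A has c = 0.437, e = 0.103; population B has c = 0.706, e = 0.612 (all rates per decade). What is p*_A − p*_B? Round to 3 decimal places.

0.631

A: p*_A = 1 − 0.103/0.437 = 0.7643.
B: p*_B = 1 − 0.612/0.706 = 0.1331.
p*_A − p*_B = 0.7643 − 0.1331 = 0.6312.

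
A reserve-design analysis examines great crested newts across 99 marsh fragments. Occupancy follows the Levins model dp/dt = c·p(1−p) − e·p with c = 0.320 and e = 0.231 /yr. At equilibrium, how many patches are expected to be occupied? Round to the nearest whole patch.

28

p* = 1 − e/c = 1 − 0.231/0.320 = 0.2781.
Expected occupied patches = N × p* = 99 × 0.2781 = 27.53 ≈ 28.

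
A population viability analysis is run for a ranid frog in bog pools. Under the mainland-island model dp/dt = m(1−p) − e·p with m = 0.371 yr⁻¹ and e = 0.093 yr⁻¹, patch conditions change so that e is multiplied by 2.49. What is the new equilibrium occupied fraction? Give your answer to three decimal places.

0.616

Before: p* = 0.371/(0.371+0.093) = 0.7996.
After: m = 0.371, e = 0.23157; p* = 0.371/0.6026 = 0.6157.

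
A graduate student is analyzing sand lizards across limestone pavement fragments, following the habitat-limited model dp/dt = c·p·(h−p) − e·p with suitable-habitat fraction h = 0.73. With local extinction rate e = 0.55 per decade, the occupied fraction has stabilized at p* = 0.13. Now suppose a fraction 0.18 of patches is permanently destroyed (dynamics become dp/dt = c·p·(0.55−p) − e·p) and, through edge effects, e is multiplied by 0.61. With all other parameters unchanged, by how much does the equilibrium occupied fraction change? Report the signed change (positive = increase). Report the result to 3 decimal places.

0.054

Balance c(h−p*) = e gives c = e/(0.73 − 0.13000) = 0.55/0.60000 = 0.91667.
New p* = 0.55 − e/c = 0.55 − 0.33550/0.91667 = 0.18400.
Δp* = 0.18400 − 0.13000 = +0.05400.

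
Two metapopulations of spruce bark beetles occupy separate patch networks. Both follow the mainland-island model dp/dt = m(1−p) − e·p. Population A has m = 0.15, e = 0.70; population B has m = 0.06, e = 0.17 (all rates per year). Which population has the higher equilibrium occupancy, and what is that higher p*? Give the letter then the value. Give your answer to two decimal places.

A: p*_A = m/(m+e) = 0.15/0.8500 = 0.1765.
B: p*_B = 0.06/0.2300 = 0.2609.
B is higher at 0.2609.

B, 0.26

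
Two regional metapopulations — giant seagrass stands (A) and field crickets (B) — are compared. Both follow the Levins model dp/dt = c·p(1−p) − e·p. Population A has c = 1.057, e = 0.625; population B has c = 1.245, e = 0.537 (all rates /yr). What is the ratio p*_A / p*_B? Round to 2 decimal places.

A: p*_A = 1 − 0.625/1.057 = 0.4087.
B: p*_B = 1 − 0.537/1.245 = 0.5687.
p*_A / p*_B = 0.4087/0.5687 = 0.7187.

0.72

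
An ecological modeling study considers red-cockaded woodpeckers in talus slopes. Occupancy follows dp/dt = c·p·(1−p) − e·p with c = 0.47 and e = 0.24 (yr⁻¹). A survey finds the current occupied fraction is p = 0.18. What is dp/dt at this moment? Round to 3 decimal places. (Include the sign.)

Colonization term: c·p·(1−p) = 0.47×0.18×0.8200 = 0.06937.
Extinction term: e·p = 0.04320.
dp/dt = 0.06937 − 0.04320 = 0.02617.

0.026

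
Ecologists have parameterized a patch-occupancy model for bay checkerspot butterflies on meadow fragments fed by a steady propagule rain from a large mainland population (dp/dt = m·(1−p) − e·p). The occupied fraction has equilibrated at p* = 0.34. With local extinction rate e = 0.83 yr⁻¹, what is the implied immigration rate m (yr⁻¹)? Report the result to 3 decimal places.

0.428

At equilibrium m(1−p*) = e·p*, so m = e·p*/(1−p*).
m = 0.83 × 0.34 / 0.6600 = 0.2822/0.6600 = 0.4276.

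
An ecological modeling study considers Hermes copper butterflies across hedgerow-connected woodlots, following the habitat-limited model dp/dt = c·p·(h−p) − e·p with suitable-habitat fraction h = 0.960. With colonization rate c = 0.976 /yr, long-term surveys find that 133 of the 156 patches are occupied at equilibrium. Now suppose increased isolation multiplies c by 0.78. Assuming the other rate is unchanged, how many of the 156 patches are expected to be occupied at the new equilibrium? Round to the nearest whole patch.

Observed p* = 133/156 = 0.85256.
Balance c(h−p*) = e gives e = 0.976×(0.96 − 0.85256) = 0.10486.
New p* = 0.96 − e/c = 0.96 − 0.10486/0.76128 = 0.82226.
Expected occupied = 156 × 0.82226 = 128.27 ≈ 128.

128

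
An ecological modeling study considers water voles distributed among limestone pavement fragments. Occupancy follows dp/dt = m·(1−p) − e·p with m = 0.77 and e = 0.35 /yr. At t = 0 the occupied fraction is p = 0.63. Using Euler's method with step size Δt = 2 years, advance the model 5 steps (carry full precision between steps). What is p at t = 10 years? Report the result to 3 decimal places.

0.856

Update rule: p ← p + [m·(1−p) − e·p]·Δt with Δt = 2.
t = 2: p = 0.63000 + (+0.12880) = 0.75880
t = 4: p = 0.75880 + (-0.15971) = 0.59909
t = 6: p = 0.59909 + (+0.19804) = 0.79713
t = 8: p = 0.79713 + (-0.24557) = 0.55156
t = 10: p = 0.55156 + (+0.30451) = 0.85607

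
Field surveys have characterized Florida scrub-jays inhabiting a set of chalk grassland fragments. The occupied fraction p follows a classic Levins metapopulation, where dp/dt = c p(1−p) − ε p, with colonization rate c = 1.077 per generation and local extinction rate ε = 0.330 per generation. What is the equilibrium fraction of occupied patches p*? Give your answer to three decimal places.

At equilibrium, colonization balances extinction: c·p*·(1−p*) = ε·p*.
So p* = 1 − ε/c = 1 − 0.330/1.077 = 1 − 0.3064 = 0.6936.

0.694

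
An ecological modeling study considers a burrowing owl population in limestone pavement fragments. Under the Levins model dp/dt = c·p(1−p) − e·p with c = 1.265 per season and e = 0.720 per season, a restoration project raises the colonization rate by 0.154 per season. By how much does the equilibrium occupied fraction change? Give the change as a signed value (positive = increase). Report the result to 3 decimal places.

0.062

Before: p* = 1 − 0.720/1.265 = 0.4308.
After the change, c = 1.419, e = 0.72, so p* = 1 − 0.72/1.419 = 0.4926.
Δp* = 0.4926 − 0.4308 = +0.0618.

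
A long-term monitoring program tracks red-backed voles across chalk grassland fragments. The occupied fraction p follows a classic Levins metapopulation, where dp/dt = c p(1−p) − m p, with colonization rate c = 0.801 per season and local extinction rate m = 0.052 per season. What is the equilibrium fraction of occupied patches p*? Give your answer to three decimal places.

Setting dp/dt = 0 and dividing through by p* gives c·(1−p*) = m.
So p* = 1 − m/c = 1 − 0.052/0.801 = 1 − 0.0649 = 0.9351.

0.935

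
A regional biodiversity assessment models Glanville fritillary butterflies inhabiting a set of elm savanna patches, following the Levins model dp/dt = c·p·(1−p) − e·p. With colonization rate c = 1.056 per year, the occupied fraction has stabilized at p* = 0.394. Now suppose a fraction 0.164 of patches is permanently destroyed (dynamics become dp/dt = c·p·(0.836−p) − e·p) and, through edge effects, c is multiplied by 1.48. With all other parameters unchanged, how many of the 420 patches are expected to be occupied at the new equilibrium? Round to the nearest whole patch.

179

Balance c(1−p*) = e gives e = 1.056×(1 − 0.39400) = 0.63994.
New p* = 0.836 − e/c = 0.836 − 0.63994/1.56288 = 0.42654.
Expected occupied = 420 × 0.42654 = 179.15 ≈ 179.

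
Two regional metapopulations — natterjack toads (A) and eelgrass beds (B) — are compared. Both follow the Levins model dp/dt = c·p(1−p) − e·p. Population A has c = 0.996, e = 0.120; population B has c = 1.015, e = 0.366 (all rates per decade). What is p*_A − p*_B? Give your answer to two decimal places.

0.24

A: p*_A = 1 − 0.120/0.996 = 0.8795.
B: p*_B = 1 − 0.366/1.015 = 0.6394.
p*_A − p*_B = 0.8795 − 0.6394 = 0.2401.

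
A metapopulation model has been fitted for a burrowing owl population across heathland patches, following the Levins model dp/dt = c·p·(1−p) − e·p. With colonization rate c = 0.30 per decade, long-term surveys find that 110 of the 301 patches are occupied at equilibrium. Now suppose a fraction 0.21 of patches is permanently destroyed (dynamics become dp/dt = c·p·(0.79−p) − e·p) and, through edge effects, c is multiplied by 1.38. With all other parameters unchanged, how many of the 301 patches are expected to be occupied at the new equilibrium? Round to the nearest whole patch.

Observed p* = 110/301 = 0.36545.
Balance c(1−p*) = e gives e = 0.30×(1 − 0.36545) = 0.19036.
New p* = 0.79 − e/c = 0.79 − 0.19036/0.41400 = 0.33019.
Expected occupied = 301 × 0.33019 = 99.39 ≈ 99.

99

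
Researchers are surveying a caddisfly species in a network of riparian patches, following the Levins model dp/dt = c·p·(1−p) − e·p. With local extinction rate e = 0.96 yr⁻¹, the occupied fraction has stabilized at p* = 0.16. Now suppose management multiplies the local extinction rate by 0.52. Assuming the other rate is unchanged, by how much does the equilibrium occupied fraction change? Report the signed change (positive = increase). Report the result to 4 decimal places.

Balance c(1−p*) = e gives c = e/(1 − 0.16000) = 0.96/0.84000 = 1.14286.
New p* = 1 − e/c = 1 − 0.49920/1.14286 = 0.56320.
Δp* = 0.56320 − 0.16000 = +0.40320.

0.4032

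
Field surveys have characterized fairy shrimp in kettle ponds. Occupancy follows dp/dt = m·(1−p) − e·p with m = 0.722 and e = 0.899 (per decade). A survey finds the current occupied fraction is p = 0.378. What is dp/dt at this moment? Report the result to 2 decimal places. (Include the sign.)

0.11

Colonization term: m·(1−p) = 0.722×0.6220 = 0.44908.
Extinction term: e·p = 0.33982.
dp/dt = 0.44908 − 0.33982 = 0.10926.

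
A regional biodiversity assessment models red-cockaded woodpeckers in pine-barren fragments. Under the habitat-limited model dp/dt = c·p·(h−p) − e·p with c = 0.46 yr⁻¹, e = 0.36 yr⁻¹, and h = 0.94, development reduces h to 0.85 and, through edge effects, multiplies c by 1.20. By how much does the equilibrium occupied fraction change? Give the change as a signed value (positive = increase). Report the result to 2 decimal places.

Before: p* = h − e/c = 0.94 − 0.36/0.46 = 0.94 − 0.7826 = 0.1574.
After: c = 0.552, e = 0.36, h = 0.85; p* = 0.85 − 0.36/0.552 = 0.1978.
Δp* = 0.1978 − 0.1574 = +0.0404.

0.04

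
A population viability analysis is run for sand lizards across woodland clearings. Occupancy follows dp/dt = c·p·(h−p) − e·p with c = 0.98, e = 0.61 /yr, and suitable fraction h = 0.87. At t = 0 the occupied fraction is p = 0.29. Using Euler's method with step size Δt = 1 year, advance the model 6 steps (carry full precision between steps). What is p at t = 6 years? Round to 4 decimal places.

Update rule: p ← p + [c·p·(h−p) − e·p]·Δt with Δt = 1.
  1  |  dp/dt·Δt = -0.012064  |  p_1 = 0.277936
  2  |  dp/dt·Δt = -0.008276  |  p_2 = 0.269660
  3  |  dp/dt·Δt = -0.005843  |  p_3 = 0.263817
  4  |  dp/dt·Δt = -0.004205  |  p_4 = 0.259612
  5  |  dp/dt·Δt = -0.003068  |  p_5 = 0.256543
  6  |  dp/dt·Δt = -0.002261  |  p_6 = 0.254282

0.2543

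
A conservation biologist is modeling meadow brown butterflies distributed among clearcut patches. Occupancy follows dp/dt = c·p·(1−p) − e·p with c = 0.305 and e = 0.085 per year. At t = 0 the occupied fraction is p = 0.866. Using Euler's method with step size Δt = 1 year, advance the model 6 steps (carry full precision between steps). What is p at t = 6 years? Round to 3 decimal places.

0.748

Update rule: p ← p + [c·p·(1−p) − e·p]·Δt with Δt = 1.
step 1: Δp = -0.03822, p = 0.82778
step 2: Δp = -0.02688, p = 0.80090
step 3: Δp = -0.01944, p = 0.78146
step 4: Δp = -0.01434, p = 0.76712
step 5: Δp = -0.01072, p = 0.75641
step 6: Δp = -0.00810, p = 0.74831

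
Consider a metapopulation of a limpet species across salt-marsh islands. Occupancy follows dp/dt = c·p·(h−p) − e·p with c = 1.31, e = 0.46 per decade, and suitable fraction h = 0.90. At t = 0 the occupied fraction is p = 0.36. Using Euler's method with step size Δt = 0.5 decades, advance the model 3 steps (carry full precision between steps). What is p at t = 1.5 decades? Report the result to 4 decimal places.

0.4735

Update rule: p ← p + [c·p·(h−p) − e·p]·Δt with Δt = 0.5.
  1  |  dp/dt·Δt = +0.044532  |  p_1 = 0.404532
  2  |  dp/dt·Δt = +0.038241  |  p_2 = 0.442773
  3  |  dp/dt·Δt = +0.030765  |  p_3 = 0.473539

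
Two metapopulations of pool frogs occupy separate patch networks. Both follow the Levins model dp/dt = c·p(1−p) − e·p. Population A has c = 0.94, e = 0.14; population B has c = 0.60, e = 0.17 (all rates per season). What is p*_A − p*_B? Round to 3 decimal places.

0.134

A: p*_A = 1 − 0.14/0.94 = 0.8511.
B: p*_B = 1 − 0.17/0.60 = 0.7167.
p*_A − p*_B = 0.8511 − 0.7167 = 0.1344.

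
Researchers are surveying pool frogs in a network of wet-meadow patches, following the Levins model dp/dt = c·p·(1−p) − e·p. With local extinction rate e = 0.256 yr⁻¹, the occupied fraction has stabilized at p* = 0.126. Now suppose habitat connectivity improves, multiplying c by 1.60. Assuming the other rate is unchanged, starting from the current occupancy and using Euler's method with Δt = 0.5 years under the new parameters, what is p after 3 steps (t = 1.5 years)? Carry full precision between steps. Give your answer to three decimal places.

0.156

Balance c(1−p*) = e gives c = e/(1 − 0.12600) = 0.256/0.87400 = 0.29291.
Starting from p₀ = 0.12600; update p ← p + (dp/dt)·Δt with the new parameters.
p: 0.12600 → 0.13568  (Δp = +0.00968)
p: 0.13568 → 0.14579  (Δp = +0.01011)
p: 0.14579 → 0.15631  (Δp = +0.01052)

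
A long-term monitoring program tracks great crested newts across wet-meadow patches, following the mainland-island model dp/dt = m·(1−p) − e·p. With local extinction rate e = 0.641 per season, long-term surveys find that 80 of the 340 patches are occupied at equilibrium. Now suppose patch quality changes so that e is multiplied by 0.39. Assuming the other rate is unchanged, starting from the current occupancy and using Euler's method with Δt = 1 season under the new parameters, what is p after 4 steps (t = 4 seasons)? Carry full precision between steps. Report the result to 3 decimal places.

0.422

Observed p* = 80/340 = 0.23529.
Balance m(1−p*) = e·p* gives m = e·p*/(1−p*) = 0.641×0.23529/0.76471 = 0.19723.
Starting from p₀ = 0.23529; update p ← p + (dp/dt)·Δt with the new parameters.
p: 0.23529 → 0.32730  (Δp = +0.09200)
p: 0.32730 → 0.37815  (Δp = +0.05086)
p: 0.37815 → 0.40627  (Δp = +0.02811)
p: 0.40627 → 0.42181  (Δp = +0.01554)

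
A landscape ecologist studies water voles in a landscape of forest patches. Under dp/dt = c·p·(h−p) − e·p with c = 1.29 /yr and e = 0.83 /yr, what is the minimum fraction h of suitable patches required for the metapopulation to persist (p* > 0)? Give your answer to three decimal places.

p* = h − e/c is positive only when h > e/c.
h_min = e/c = 0.83/1.29 = 0.6434.

0.643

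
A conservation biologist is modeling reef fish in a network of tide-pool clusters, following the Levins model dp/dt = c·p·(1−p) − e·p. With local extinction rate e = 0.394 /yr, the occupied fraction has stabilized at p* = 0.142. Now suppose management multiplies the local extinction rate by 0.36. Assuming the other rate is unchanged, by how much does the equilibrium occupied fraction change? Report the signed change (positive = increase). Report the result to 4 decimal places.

Balance c(1−p*) = e gives c = e/(1 − 0.14200) = 0.394/0.85800 = 0.45921.
New p* = 1 − e/c = 1 − 0.14184/0.45921 = 0.69112.
Δp* = 0.69112 − 0.14200 = +0.54912.

0.5491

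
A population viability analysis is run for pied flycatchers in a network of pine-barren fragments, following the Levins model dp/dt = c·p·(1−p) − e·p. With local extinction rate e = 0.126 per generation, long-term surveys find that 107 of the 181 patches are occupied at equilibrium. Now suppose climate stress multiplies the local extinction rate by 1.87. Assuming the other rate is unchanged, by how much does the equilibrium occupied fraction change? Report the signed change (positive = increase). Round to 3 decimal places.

-0.356

Observed p* = 107/181 = 0.59116.
Balance c(1−p*) = e gives c = e/(1 − 0.59116) = 0.126/0.40884 = 0.30819.
New p* = 1 − e/c = 1 − 0.23562/0.30819 = 0.23547.
Δp* = 0.23547 − 0.59116 = -0.35569.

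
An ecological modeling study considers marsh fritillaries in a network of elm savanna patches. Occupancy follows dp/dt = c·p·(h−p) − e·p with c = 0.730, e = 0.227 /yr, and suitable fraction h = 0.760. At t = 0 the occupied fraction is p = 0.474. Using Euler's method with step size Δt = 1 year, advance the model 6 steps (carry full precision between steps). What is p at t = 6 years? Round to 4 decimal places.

0.4512

Update rule: p ← p + [c·p·(h−p) − e·p]·Δt with Δt = 1.
step 1: Δp = -0.00864, p = 0.46536
step 2: Δp = -0.00555, p = 0.45982
step 3: Δp = -0.00362, p = 0.45620
step 4: Δp = -0.00238, p = 0.45382
step 5: Δp = -0.00158, p = 0.45223
step 6: Δp = -0.00105, p = 0.45118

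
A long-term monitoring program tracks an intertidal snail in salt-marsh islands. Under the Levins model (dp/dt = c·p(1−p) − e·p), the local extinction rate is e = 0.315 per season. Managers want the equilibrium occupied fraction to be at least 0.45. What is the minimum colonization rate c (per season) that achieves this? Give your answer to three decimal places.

p* = 1 − e/c ≥ 0.45 requires e/c ≤ 0.5500, i.e. c ≥ e/0.5500.
c_min = 0.315/0.5500 = 0.5727.

0.573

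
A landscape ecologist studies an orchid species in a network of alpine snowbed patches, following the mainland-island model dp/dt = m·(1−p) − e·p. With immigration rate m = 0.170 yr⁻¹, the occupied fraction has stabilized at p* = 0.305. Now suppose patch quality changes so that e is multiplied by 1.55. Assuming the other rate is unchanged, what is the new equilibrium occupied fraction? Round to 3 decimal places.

Balance m(1−p*) = e·p* gives e = m(1−p*)/p* = 0.170×0.69500/0.30500 = 0.38738.
New p* = m/(m+e) = 0.17000/(0.17000+0.60044) = 0.22065.

0.221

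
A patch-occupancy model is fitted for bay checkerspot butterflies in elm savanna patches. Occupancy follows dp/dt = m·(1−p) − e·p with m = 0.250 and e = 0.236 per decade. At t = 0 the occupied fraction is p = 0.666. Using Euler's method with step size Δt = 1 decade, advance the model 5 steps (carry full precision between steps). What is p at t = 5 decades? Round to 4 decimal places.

0.5198

Update rule: p ← p + [m·(1−p) − e·p]·Δt with Δt = 1.
step 1: Δp = -0.07368, p = 0.59232
step 2: Δp = -0.03787, p = 0.55445
step 3: Δp = -0.01946, p = 0.53499
step 4: Δp = -0.01000, p = 0.52498
step 5: Δp = -0.00514, p = 0.51984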